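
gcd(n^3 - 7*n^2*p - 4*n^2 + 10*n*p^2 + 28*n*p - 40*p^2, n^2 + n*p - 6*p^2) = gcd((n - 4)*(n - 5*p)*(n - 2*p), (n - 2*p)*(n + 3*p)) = -n + 2*p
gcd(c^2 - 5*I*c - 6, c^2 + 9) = c - 3*I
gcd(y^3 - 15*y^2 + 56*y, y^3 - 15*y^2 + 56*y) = y^3 - 15*y^2 + 56*y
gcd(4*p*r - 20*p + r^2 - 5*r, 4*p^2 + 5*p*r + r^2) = 4*p + r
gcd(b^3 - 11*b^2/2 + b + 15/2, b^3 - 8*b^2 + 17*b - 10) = b - 5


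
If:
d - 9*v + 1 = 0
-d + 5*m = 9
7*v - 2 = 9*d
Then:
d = -11/74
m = 131/74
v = 7/74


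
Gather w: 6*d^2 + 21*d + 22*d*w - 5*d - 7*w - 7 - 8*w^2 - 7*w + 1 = 6*d^2 + 16*d - 8*w^2 + w*(22*d - 14) - 6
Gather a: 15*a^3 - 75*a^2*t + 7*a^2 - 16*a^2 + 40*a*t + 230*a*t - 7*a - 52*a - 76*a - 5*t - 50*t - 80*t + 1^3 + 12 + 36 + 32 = 15*a^3 + a^2*(-75*t - 9) + a*(270*t - 135) - 135*t + 81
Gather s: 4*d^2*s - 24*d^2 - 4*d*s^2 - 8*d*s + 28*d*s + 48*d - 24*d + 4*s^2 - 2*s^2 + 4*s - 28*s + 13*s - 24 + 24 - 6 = -24*d^2 + 24*d + s^2*(2 - 4*d) + s*(4*d^2 + 20*d - 11) - 6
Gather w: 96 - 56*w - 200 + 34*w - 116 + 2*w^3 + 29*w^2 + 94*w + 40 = 2*w^3 + 29*w^2 + 72*w - 180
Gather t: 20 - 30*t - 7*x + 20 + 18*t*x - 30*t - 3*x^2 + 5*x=t*(18*x - 60) - 3*x^2 - 2*x + 40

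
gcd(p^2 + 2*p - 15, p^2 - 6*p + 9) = p - 3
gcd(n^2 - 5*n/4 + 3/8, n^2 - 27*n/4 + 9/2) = n - 3/4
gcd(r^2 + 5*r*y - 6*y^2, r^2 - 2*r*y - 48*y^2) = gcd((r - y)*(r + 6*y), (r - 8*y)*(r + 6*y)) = r + 6*y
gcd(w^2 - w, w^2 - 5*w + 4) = w - 1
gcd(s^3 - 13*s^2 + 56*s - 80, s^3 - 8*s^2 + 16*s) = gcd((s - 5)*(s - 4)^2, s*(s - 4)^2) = s^2 - 8*s + 16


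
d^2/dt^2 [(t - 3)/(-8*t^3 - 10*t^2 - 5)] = 4*(-8*t^2*(t - 3)*(6*t + 5)^2 + (12*t^2 + 10*t + (t - 3)*(12*t + 5))*(8*t^3 + 10*t^2 + 5))/(8*t^3 + 10*t^2 + 5)^3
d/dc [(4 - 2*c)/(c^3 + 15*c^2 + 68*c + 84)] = 2*(2*c^3 + 9*c^2 - 60*c - 220)/(c^6 + 30*c^5 + 361*c^4 + 2208*c^3 + 7144*c^2 + 11424*c + 7056)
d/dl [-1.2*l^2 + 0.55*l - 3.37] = 0.55 - 2.4*l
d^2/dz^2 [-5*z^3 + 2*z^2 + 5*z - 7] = 4 - 30*z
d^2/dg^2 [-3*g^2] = -6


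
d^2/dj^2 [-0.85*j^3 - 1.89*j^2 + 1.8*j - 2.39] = -5.1*j - 3.78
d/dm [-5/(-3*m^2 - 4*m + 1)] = 10*(-3*m - 2)/(3*m^2 + 4*m - 1)^2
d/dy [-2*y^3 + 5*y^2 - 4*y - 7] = -6*y^2 + 10*y - 4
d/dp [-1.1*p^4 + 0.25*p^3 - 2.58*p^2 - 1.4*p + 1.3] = -4.4*p^3 + 0.75*p^2 - 5.16*p - 1.4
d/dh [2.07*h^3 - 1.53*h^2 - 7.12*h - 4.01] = 6.21*h^2 - 3.06*h - 7.12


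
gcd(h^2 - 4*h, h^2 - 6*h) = h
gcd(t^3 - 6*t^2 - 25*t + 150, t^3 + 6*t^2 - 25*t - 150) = t^2 - 25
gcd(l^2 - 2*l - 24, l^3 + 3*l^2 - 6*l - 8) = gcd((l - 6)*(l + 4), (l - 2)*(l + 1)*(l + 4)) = l + 4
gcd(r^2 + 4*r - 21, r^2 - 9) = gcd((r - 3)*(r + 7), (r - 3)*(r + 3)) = r - 3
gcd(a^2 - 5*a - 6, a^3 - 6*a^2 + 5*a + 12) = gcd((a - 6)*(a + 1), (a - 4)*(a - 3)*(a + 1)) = a + 1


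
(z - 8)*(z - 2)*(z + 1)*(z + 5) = z^4 - 4*z^3 - 39*z^2 + 46*z + 80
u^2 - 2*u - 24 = (u - 6)*(u + 4)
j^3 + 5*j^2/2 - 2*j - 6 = (j - 3/2)*(j + 2)^2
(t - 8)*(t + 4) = t^2 - 4*t - 32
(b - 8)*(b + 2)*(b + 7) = b^3 + b^2 - 58*b - 112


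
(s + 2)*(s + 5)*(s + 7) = s^3 + 14*s^2 + 59*s + 70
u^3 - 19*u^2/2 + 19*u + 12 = (u - 6)*(u - 4)*(u + 1/2)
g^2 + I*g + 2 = (g - I)*(g + 2*I)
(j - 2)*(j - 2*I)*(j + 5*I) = j^3 - 2*j^2 + 3*I*j^2 + 10*j - 6*I*j - 20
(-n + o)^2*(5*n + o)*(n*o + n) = 5*n^4*o + 5*n^4 - 9*n^3*o^2 - 9*n^3*o + 3*n^2*o^3 + 3*n^2*o^2 + n*o^4 + n*o^3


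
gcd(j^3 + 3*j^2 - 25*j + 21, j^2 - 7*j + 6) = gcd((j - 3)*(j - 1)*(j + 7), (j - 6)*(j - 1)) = j - 1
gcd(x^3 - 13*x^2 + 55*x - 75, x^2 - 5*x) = x - 5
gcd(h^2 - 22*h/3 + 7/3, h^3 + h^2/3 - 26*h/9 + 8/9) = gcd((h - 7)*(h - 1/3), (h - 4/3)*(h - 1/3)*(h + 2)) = h - 1/3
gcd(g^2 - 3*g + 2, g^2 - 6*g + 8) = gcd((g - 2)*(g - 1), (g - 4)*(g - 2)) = g - 2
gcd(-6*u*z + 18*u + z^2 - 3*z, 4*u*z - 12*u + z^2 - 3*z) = z - 3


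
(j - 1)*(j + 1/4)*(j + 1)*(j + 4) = j^4 + 17*j^3/4 - 17*j/4 - 1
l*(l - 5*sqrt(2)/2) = l^2 - 5*sqrt(2)*l/2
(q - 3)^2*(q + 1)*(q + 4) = q^4 - q^3 - 17*q^2 + 21*q + 36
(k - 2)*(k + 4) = k^2 + 2*k - 8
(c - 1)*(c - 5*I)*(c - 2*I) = c^3 - c^2 - 7*I*c^2 - 10*c + 7*I*c + 10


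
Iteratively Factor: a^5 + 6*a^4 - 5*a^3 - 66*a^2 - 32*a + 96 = (a - 1)*(a^4 + 7*a^3 + 2*a^2 - 64*a - 96) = (a - 1)*(a + 4)*(a^3 + 3*a^2 - 10*a - 24) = (a - 3)*(a - 1)*(a + 4)*(a^2 + 6*a + 8) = (a - 3)*(a - 1)*(a + 4)^2*(a + 2)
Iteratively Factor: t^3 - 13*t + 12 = (t - 3)*(t^2 + 3*t - 4) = (t - 3)*(t - 1)*(t + 4)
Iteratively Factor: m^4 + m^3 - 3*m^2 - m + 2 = (m - 1)*(m^3 + 2*m^2 - m - 2) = (m - 1)*(m + 2)*(m^2 - 1) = (m - 1)*(m + 1)*(m + 2)*(m - 1)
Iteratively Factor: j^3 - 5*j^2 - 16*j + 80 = (j - 5)*(j^2 - 16) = (j - 5)*(j + 4)*(j - 4)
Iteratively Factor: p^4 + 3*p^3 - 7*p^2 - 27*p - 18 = (p + 3)*(p^3 - 7*p - 6) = (p - 3)*(p + 3)*(p^2 + 3*p + 2) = (p - 3)*(p + 1)*(p + 3)*(p + 2)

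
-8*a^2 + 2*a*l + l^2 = (-2*a + l)*(4*a + l)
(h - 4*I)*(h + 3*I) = h^2 - I*h + 12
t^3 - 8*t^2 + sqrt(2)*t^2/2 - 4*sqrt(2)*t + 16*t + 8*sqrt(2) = (t - 4)^2*(t + sqrt(2)/2)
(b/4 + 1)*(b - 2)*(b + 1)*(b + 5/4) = b^4/4 + 17*b^3/16 - 9*b^2/16 - 31*b/8 - 5/2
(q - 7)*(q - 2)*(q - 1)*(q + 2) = q^4 - 8*q^3 + 3*q^2 + 32*q - 28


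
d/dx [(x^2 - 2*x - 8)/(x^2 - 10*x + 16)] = 8*(-x^2 + 6*x - 14)/(x^4 - 20*x^3 + 132*x^2 - 320*x + 256)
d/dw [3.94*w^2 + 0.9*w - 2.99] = 7.88*w + 0.9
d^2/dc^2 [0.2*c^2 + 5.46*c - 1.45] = 0.400000000000000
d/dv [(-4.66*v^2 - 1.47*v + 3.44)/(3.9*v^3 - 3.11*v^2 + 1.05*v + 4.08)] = (18.174*v^4 + 11.466*v^3 - 49.7127*v^2 - 16.6288*v - 9.6096)/(15.21*v^6 - 24.258*v^5 + 17.8621*v^4 + 25.293*v^3 - 24.2751*v^2 + 8.568*v + 16.6464)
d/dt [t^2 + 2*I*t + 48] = 2*t + 2*I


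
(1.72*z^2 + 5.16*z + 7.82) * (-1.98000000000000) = -3.4056*z^2 - 10.2168*z - 15.4836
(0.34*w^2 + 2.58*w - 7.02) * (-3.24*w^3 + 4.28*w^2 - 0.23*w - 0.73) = -1.1016*w^5 - 6.904*w^4 + 33.709*w^3 - 30.8872*w^2 - 0.2688*w + 5.1246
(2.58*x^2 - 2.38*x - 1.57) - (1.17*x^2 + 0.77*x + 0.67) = 1.41*x^2 - 3.15*x - 2.24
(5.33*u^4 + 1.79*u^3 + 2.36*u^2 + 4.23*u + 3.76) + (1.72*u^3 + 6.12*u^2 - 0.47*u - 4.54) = 5.33*u^4 + 3.51*u^3 + 8.48*u^2 + 3.76*u - 0.78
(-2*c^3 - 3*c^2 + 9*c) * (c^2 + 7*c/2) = -2*c^5 - 10*c^4 - 3*c^3/2 + 63*c^2/2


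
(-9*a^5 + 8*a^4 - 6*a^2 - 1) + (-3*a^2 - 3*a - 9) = -9*a^5 + 8*a^4 - 9*a^2 - 3*a - 10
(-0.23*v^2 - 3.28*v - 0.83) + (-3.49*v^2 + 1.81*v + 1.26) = -3.72*v^2 - 1.47*v + 0.43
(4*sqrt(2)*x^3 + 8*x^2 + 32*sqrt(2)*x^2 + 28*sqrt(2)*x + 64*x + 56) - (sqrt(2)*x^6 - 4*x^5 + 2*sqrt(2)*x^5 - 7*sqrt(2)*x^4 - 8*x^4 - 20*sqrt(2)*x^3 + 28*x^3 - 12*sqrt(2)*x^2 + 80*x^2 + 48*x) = -sqrt(2)*x^6 - 2*sqrt(2)*x^5 + 4*x^5 + 8*x^4 + 7*sqrt(2)*x^4 - 28*x^3 + 24*sqrt(2)*x^3 - 72*x^2 + 44*sqrt(2)*x^2 + 16*x + 28*sqrt(2)*x + 56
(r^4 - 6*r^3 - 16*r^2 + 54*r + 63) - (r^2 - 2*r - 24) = r^4 - 6*r^3 - 17*r^2 + 56*r + 87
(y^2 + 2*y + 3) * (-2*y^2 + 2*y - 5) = -2*y^4 - 2*y^3 - 7*y^2 - 4*y - 15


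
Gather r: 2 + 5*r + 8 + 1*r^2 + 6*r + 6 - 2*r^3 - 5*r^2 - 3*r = -2*r^3 - 4*r^2 + 8*r + 16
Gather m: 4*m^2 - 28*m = 4*m^2 - 28*m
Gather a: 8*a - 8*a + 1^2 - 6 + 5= 0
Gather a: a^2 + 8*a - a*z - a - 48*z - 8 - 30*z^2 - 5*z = a^2 + a*(7 - z) - 30*z^2 - 53*z - 8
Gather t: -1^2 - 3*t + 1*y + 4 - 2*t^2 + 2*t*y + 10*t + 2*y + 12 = -2*t^2 + t*(2*y + 7) + 3*y + 15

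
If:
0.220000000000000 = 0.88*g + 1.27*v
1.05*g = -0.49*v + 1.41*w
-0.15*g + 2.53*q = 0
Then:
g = 1.9845949240829*w - 0.119472459270753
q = 0.117663730676852*w - 0.00708334738759402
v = 0.256012412723041 - 1.37515238834091*w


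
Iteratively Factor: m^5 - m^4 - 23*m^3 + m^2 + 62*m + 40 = (m + 1)*(m^4 - 2*m^3 - 21*m^2 + 22*m + 40) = (m + 1)^2*(m^3 - 3*m^2 - 18*m + 40) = (m + 1)^2*(m + 4)*(m^2 - 7*m + 10) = (m - 2)*(m + 1)^2*(m + 4)*(m - 5)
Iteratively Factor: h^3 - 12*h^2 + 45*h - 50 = (h - 2)*(h^2 - 10*h + 25) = (h - 5)*(h - 2)*(h - 5)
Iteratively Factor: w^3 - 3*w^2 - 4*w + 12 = (w + 2)*(w^2 - 5*w + 6) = (w - 2)*(w + 2)*(w - 3)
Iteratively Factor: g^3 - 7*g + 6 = (g + 3)*(g^2 - 3*g + 2) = (g - 1)*(g + 3)*(g - 2)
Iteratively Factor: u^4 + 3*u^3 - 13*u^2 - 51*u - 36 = (u - 4)*(u^3 + 7*u^2 + 15*u + 9) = (u - 4)*(u + 3)*(u^2 + 4*u + 3) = (u - 4)*(u + 1)*(u + 3)*(u + 3)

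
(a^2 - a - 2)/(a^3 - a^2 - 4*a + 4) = (a + 1)/(a^2 + a - 2)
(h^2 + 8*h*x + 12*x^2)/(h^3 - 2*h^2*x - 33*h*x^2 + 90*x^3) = (h + 2*x)/(h^2 - 8*h*x + 15*x^2)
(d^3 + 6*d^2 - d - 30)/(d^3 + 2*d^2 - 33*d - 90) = (d - 2)/(d - 6)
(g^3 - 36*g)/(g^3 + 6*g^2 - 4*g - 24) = g*(g - 6)/(g^2 - 4)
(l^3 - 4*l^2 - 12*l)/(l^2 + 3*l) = (l^2 - 4*l - 12)/(l + 3)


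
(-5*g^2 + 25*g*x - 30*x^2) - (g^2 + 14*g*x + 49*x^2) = -6*g^2 + 11*g*x - 79*x^2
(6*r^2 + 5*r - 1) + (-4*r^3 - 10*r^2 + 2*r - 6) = -4*r^3 - 4*r^2 + 7*r - 7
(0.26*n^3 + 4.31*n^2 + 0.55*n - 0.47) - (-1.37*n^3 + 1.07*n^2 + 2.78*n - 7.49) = 1.63*n^3 + 3.24*n^2 - 2.23*n + 7.02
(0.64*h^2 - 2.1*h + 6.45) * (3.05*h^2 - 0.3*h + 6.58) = 1.952*h^4 - 6.597*h^3 + 24.5137*h^2 - 15.753*h + 42.441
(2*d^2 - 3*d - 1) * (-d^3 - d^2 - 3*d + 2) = -2*d^5 + d^4 - 2*d^3 + 14*d^2 - 3*d - 2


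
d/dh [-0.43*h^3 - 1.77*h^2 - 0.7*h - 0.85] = -1.29*h^2 - 3.54*h - 0.7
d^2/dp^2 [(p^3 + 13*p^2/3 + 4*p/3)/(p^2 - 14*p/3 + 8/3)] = 4*(549*p^3 - 972*p^2 + 144*p + 640)/(27*p^6 - 378*p^5 + 1980*p^4 - 4760*p^3 + 5280*p^2 - 2688*p + 512)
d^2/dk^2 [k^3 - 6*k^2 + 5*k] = 6*k - 12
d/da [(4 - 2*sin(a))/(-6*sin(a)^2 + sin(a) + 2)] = 2*(-6*sin(a)^2 + 24*sin(a) - 4)*cos(a)/(-6*sin(a)^2 + sin(a) + 2)^2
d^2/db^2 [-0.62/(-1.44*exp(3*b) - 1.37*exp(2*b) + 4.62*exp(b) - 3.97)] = ((-8.0352*exp(2*b) - 3.3976*exp(b) + 2.8644)*(1.44*exp(3*b) + 1.37*exp(2*b) - 4.62*exp(b) + 3.97) + 0.62*(4.32*exp(2*b) + 2.74*exp(b) - 4.62)*(8.64*exp(2*b) + 5.48*exp(b) - 9.24)*exp(b))*exp(b)/(1.44*exp(3*b) + 1.37*exp(2*b) - 4.62*exp(b) + 3.97)^3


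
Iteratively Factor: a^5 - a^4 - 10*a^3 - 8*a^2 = (a + 2)*(a^4 - 3*a^3 - 4*a^2) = a*(a + 2)*(a^3 - 3*a^2 - 4*a) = a*(a - 4)*(a + 2)*(a^2 + a) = a*(a - 4)*(a + 1)*(a + 2)*(a)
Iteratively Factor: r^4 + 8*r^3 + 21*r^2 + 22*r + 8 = (r + 1)*(r^3 + 7*r^2 + 14*r + 8) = (r + 1)*(r + 2)*(r^2 + 5*r + 4) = (r + 1)*(r + 2)*(r + 4)*(r + 1)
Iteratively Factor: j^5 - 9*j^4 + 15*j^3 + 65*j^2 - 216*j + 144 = (j - 4)*(j^4 - 5*j^3 - 5*j^2 + 45*j - 36) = (j - 4)*(j - 3)*(j^3 - 2*j^2 - 11*j + 12) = (j - 4)*(j - 3)*(j - 1)*(j^2 - j - 12) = (j - 4)^2*(j - 3)*(j - 1)*(j + 3)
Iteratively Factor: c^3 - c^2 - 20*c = (c - 5)*(c^2 + 4*c) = c*(c - 5)*(c + 4)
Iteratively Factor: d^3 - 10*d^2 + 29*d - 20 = (d - 1)*(d^2 - 9*d + 20) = (d - 5)*(d - 1)*(d - 4)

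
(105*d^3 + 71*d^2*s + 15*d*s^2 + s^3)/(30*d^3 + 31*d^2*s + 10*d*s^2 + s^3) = (7*d + s)/(2*d + s)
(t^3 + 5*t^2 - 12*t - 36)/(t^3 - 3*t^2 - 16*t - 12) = (t^2 + 3*t - 18)/(t^2 - 5*t - 6)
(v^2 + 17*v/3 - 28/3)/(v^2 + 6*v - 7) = (v - 4/3)/(v - 1)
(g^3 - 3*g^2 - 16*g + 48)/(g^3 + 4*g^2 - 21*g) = (g^2 - 16)/(g*(g + 7))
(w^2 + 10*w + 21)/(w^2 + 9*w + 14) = (w + 3)/(w + 2)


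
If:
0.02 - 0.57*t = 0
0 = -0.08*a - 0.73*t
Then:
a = -0.32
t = 0.04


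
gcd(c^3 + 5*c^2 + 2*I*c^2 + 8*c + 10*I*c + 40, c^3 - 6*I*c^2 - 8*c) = c - 2*I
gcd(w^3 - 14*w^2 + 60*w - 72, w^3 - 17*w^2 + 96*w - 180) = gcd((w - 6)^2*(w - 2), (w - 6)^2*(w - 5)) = w^2 - 12*w + 36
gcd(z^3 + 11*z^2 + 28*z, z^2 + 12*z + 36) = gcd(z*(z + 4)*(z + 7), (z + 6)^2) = 1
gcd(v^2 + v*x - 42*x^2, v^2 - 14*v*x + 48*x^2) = -v + 6*x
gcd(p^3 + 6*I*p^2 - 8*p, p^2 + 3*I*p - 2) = p + 2*I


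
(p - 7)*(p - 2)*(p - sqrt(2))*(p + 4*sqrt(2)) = p^4 - 9*p^3 + 3*sqrt(2)*p^3 - 27*sqrt(2)*p^2 + 6*p^2 + 42*sqrt(2)*p + 72*p - 112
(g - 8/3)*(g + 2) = g^2 - 2*g/3 - 16/3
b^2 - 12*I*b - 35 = (b - 7*I)*(b - 5*I)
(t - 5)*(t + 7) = t^2 + 2*t - 35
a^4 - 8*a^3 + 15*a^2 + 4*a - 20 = (a - 5)*(a - 2)^2*(a + 1)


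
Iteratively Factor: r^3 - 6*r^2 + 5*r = (r)*(r^2 - 6*r + 5) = r*(r - 5)*(r - 1)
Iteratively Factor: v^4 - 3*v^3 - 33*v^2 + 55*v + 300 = (v - 5)*(v^3 + 2*v^2 - 23*v - 60) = (v - 5)*(v + 3)*(v^2 - v - 20) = (v - 5)*(v + 3)*(v + 4)*(v - 5)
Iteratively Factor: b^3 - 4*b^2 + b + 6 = (b - 3)*(b^2 - b - 2) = (b - 3)*(b - 2)*(b + 1)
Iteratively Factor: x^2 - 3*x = (x - 3)*(x)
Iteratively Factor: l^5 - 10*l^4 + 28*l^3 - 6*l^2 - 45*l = (l + 1)*(l^4 - 11*l^3 + 39*l^2 - 45*l) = (l - 3)*(l + 1)*(l^3 - 8*l^2 + 15*l) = (l - 5)*(l - 3)*(l + 1)*(l^2 - 3*l) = (l - 5)*(l - 3)^2*(l + 1)*(l)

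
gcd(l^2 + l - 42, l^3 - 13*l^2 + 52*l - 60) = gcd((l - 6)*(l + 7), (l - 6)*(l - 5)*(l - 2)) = l - 6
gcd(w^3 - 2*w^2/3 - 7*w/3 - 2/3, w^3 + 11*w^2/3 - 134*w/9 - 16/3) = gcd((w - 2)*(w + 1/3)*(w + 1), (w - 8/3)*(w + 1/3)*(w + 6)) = w + 1/3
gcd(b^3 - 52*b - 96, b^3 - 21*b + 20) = 1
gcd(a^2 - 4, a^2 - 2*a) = a - 2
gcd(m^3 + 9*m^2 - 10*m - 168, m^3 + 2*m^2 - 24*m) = m^2 + 2*m - 24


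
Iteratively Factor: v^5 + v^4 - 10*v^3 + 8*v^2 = (v)*(v^4 + v^3 - 10*v^2 + 8*v) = v*(v - 1)*(v^3 + 2*v^2 - 8*v) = v*(v - 1)*(v + 4)*(v^2 - 2*v) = v^2*(v - 1)*(v + 4)*(v - 2)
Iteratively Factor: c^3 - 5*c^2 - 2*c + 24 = (c + 2)*(c^2 - 7*c + 12) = (c - 3)*(c + 2)*(c - 4)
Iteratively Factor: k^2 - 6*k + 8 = (k - 4)*(k - 2)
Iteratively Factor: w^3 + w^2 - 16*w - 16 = (w + 1)*(w^2 - 16) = (w + 1)*(w + 4)*(w - 4)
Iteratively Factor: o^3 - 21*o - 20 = (o + 4)*(o^2 - 4*o - 5) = (o - 5)*(o + 4)*(o + 1)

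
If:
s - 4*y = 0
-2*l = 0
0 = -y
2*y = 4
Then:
No Solution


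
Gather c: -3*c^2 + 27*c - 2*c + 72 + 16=-3*c^2 + 25*c + 88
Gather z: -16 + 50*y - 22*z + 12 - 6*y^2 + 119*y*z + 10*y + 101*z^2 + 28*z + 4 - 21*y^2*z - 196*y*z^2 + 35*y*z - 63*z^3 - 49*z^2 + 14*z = -6*y^2 + 60*y - 63*z^3 + z^2*(52 - 196*y) + z*(-21*y^2 + 154*y + 20)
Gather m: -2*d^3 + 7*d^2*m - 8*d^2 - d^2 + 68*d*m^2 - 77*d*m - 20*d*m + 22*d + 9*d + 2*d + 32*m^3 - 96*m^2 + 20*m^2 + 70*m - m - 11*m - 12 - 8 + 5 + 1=-2*d^3 - 9*d^2 + 33*d + 32*m^3 + m^2*(68*d - 76) + m*(7*d^2 - 97*d + 58) - 14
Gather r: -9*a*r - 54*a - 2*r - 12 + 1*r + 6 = -54*a + r*(-9*a - 1) - 6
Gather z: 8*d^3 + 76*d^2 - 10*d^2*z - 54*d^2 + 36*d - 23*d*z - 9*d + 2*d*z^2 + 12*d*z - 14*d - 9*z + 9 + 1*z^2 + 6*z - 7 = 8*d^3 + 22*d^2 + 13*d + z^2*(2*d + 1) + z*(-10*d^2 - 11*d - 3) + 2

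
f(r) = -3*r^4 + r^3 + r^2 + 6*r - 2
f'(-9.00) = 8979.00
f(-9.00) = -20387.00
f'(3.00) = -285.00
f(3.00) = -191.00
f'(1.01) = -1.28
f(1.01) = 2.99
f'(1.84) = -54.92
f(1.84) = -15.73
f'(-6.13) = 2870.63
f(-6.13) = -4467.62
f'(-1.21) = 29.23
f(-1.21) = -16.00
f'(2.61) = -181.70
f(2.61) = -100.96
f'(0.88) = 1.91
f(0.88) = 2.94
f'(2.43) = -143.61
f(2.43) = -71.77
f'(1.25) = -10.25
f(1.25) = 1.69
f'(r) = -12*r^3 + 3*r^2 + 2*r + 6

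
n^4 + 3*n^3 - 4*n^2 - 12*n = n*(n - 2)*(n + 2)*(n + 3)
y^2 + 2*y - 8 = (y - 2)*(y + 4)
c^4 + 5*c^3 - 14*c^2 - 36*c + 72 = (c - 2)^2*(c + 3)*(c + 6)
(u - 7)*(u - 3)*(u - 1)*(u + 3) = u^4 - 8*u^3 - 2*u^2 + 72*u - 63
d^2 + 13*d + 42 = (d + 6)*(d + 7)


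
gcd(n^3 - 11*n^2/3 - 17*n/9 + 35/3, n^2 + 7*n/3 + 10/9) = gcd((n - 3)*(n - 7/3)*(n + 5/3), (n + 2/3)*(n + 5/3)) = n + 5/3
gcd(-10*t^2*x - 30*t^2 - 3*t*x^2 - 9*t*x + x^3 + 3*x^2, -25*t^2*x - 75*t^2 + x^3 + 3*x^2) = -5*t*x - 15*t + x^2 + 3*x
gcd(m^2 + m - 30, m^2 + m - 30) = m^2 + m - 30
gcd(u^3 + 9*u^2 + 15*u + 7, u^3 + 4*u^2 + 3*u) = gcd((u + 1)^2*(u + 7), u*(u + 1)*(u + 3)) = u + 1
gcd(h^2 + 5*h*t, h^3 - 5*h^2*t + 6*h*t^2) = h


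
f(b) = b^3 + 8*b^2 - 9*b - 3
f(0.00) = -3.00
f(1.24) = 0.05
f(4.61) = 223.50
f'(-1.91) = -28.62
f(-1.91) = 36.41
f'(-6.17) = 6.49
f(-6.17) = 122.20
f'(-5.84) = -0.12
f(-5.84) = 123.23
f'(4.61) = 128.52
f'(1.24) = 15.45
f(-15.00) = -1443.00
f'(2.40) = 46.68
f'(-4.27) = -22.62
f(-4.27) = 103.44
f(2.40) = 35.30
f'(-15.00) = 426.00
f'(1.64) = 25.31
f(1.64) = 8.17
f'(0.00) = -9.00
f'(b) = 3*b^2 + 16*b - 9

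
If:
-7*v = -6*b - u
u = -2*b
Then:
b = 7*v/4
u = -7*v/2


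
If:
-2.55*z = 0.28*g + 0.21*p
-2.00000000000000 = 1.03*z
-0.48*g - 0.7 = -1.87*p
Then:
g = 14.59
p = 4.12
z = -1.94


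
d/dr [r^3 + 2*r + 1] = 3*r^2 + 2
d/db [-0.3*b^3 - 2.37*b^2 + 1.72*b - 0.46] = -0.9*b^2 - 4.74*b + 1.72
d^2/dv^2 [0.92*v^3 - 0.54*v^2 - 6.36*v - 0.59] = 5.52*v - 1.08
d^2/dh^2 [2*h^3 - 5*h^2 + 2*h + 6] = 12*h - 10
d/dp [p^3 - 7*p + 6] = 3*p^2 - 7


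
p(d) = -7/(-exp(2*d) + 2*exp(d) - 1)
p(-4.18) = 7.22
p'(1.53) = -1.36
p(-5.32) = 7.07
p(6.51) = 0.00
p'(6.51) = -0.00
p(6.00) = 0.00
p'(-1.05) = 17.83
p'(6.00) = 0.00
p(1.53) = 0.53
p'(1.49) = -1.53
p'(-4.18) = 0.22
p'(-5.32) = 0.07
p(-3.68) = 7.37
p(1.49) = 0.59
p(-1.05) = 16.56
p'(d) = -7*(2*exp(2*d) - 2*exp(d))/(-exp(2*d) + 2*exp(d) - 1)^2 = 14*(1 - exp(d))*exp(d)/(exp(2*d) - 2*exp(d) + 1)^2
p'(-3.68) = 0.38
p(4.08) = 0.00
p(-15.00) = 7.00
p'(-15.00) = 0.00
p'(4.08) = -0.00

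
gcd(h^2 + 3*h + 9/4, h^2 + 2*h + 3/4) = h + 3/2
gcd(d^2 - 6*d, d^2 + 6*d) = d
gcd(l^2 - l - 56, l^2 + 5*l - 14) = l + 7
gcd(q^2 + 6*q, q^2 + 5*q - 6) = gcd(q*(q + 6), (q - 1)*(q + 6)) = q + 6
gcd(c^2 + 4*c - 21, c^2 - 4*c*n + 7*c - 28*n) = c + 7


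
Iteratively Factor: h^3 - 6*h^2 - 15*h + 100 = (h + 4)*(h^2 - 10*h + 25) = (h - 5)*(h + 4)*(h - 5)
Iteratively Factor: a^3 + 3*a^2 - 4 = (a - 1)*(a^2 + 4*a + 4) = (a - 1)*(a + 2)*(a + 2)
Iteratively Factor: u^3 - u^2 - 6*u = (u + 2)*(u^2 - 3*u) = u*(u + 2)*(u - 3)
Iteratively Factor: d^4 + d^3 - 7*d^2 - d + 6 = (d + 1)*(d^3 - 7*d + 6) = (d + 1)*(d + 3)*(d^2 - 3*d + 2) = (d - 2)*(d + 1)*(d + 3)*(d - 1)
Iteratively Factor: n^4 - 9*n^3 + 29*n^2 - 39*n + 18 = (n - 3)*(n^3 - 6*n^2 + 11*n - 6) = (n - 3)^2*(n^2 - 3*n + 2) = (n - 3)^2*(n - 1)*(n - 2)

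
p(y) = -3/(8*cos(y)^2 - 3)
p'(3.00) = 0.29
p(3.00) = -0.62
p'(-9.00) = -1.36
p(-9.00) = -0.82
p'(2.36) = 22.60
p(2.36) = -2.91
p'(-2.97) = -0.36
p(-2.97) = -0.63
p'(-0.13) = 0.26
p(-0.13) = -0.62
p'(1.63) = 0.32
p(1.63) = 1.01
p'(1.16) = -5.91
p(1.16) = 1.74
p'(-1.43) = 0.83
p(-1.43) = 1.06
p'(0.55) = -2.70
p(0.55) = -1.07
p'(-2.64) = -2.04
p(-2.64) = -0.95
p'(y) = -48*sin(y)*cos(y)/(8*cos(y)^2 - 3)^2 = -24*sin(2*y)/(4*cos(2*y) + 1)^2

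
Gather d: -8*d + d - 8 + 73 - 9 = 56 - 7*d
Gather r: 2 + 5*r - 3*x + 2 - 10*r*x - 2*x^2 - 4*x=r*(5 - 10*x) - 2*x^2 - 7*x + 4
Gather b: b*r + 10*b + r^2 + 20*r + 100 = b*(r + 10) + r^2 + 20*r + 100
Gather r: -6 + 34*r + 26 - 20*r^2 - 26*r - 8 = -20*r^2 + 8*r + 12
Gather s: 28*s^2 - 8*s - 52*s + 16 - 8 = 28*s^2 - 60*s + 8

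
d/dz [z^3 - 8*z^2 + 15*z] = 3*z^2 - 16*z + 15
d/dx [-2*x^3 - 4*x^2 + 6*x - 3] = -6*x^2 - 8*x + 6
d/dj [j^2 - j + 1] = 2*j - 1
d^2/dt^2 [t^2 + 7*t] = 2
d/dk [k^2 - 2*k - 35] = 2*k - 2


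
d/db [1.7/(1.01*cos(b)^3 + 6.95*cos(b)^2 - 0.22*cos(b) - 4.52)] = (5.151*cos(b)^2 + 23.63*cos(b) - 0.374)*sin(b)/(1.01*cos(b)^3 + 6.95*cos(b)^2 - 0.22*cos(b) - 4.52)^2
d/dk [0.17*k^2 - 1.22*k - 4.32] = 0.34*k - 1.22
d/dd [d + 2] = 1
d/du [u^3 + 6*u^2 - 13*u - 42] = 3*u^2 + 12*u - 13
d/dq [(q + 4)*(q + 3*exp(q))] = q + (q + 4)*(3*exp(q) + 1) + 3*exp(q)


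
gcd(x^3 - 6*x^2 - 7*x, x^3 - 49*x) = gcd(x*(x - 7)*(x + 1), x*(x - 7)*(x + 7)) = x^2 - 7*x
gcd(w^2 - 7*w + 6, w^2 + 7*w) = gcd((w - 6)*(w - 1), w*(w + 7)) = 1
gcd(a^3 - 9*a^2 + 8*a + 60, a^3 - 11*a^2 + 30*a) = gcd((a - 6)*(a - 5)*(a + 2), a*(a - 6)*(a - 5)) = a^2 - 11*a + 30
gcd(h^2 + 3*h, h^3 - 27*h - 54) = h + 3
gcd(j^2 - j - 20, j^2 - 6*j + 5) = j - 5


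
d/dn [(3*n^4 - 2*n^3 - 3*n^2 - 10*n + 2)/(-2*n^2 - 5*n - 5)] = (-12*n^5 - 41*n^4 - 40*n^3 + 25*n^2 + 38*n + 60)/(4*n^4 + 20*n^3 + 45*n^2 + 50*n + 25)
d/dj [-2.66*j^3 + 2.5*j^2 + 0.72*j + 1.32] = -7.98*j^2 + 5.0*j + 0.72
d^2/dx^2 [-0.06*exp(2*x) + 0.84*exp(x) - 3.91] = (0.84 - 0.24*exp(x))*exp(x)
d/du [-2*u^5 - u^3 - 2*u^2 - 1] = u*(-10*u^3 - 3*u - 4)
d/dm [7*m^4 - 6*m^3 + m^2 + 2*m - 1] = 28*m^3 - 18*m^2 + 2*m + 2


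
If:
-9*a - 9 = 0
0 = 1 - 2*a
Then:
No Solution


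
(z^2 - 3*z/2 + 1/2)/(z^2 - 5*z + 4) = (z - 1/2)/(z - 4)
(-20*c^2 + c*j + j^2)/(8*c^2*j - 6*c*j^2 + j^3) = (-5*c - j)/(j*(2*c - j))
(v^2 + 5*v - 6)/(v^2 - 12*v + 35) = (v^2 + 5*v - 6)/(v^2 - 12*v + 35)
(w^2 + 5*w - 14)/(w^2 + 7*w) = (w - 2)/w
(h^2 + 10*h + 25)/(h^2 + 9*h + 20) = (h + 5)/(h + 4)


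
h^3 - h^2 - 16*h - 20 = (h - 5)*(h + 2)^2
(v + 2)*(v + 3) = v^2 + 5*v + 6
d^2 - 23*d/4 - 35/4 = (d - 7)*(d + 5/4)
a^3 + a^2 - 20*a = a*(a - 4)*(a + 5)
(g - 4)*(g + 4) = g^2 - 16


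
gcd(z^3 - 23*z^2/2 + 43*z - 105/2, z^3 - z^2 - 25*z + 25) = z - 5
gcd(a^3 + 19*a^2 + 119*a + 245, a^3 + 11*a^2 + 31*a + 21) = a + 7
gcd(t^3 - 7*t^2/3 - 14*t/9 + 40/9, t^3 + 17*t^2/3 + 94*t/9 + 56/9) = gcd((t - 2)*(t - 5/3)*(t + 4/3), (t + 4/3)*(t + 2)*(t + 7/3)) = t + 4/3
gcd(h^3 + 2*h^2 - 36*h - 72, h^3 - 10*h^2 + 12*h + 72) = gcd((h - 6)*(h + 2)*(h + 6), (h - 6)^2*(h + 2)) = h^2 - 4*h - 12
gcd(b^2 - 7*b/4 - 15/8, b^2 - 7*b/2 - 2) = 1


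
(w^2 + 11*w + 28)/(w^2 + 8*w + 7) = (w + 4)/(w + 1)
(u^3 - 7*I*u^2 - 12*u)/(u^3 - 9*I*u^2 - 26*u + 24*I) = u/(u - 2*I)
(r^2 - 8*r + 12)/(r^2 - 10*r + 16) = (r - 6)/(r - 8)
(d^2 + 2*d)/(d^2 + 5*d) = (d + 2)/(d + 5)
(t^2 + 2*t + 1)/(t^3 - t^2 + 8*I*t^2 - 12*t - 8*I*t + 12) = (t^2 + 2*t + 1)/(t^3 + t^2*(-1 + 8*I) + t*(-12 - 8*I) + 12)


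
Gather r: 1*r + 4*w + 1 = r + 4*w + 1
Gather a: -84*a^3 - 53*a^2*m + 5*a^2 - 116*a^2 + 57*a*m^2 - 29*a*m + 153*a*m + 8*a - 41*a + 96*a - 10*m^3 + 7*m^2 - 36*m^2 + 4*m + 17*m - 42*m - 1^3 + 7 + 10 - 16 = -84*a^3 + a^2*(-53*m - 111) + a*(57*m^2 + 124*m + 63) - 10*m^3 - 29*m^2 - 21*m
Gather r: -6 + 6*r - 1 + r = 7*r - 7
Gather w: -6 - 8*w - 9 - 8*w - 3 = -16*w - 18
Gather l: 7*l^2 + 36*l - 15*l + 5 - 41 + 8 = 7*l^2 + 21*l - 28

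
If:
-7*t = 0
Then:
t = 0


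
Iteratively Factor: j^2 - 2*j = (j)*(j - 2)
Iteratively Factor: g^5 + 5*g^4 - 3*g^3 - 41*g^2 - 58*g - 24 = (g - 3)*(g^4 + 8*g^3 + 21*g^2 + 22*g + 8) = (g - 3)*(g + 1)*(g^3 + 7*g^2 + 14*g + 8) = (g - 3)*(g + 1)*(g + 2)*(g^2 + 5*g + 4) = (g - 3)*(g + 1)^2*(g + 2)*(g + 4)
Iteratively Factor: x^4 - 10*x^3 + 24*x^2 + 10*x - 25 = (x + 1)*(x^3 - 11*x^2 + 35*x - 25) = (x - 5)*(x + 1)*(x^2 - 6*x + 5) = (x - 5)^2*(x + 1)*(x - 1)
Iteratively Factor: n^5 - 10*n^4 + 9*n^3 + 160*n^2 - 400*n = (n - 5)*(n^4 - 5*n^3 - 16*n^2 + 80*n) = n*(n - 5)*(n^3 - 5*n^2 - 16*n + 80) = n*(n - 5)*(n - 4)*(n^2 - n - 20) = n*(n - 5)^2*(n - 4)*(n + 4)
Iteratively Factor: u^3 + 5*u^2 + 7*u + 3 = (u + 1)*(u^2 + 4*u + 3) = (u + 1)^2*(u + 3)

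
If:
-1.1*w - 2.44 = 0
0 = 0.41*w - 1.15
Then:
No Solution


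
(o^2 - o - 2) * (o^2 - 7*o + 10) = o^4 - 8*o^3 + 15*o^2 + 4*o - 20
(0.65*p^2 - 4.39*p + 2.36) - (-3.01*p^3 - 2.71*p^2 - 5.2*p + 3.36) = 3.01*p^3 + 3.36*p^2 + 0.81*p - 1.0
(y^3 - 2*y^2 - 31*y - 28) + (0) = y^3 - 2*y^2 - 31*y - 28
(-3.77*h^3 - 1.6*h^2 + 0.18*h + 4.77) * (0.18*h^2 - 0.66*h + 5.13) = -0.6786*h^5 + 2.2002*h^4 - 18.2517*h^3 - 7.4682*h^2 - 2.2248*h + 24.4701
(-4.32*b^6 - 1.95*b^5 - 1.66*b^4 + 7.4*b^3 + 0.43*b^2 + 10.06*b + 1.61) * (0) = 0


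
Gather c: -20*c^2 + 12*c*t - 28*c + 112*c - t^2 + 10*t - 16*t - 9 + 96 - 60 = -20*c^2 + c*(12*t + 84) - t^2 - 6*t + 27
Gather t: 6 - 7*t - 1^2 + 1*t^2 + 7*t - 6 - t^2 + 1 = 0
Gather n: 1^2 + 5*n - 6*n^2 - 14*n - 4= -6*n^2 - 9*n - 3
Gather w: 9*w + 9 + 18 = 9*w + 27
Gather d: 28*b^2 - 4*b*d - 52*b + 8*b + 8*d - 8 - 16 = 28*b^2 - 44*b + d*(8 - 4*b) - 24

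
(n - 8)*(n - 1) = n^2 - 9*n + 8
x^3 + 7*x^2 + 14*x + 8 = (x + 1)*(x + 2)*(x + 4)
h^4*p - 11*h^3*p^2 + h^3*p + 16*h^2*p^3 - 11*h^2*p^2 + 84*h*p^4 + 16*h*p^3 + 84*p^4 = (h - 7*p)*(h - 6*p)*(h + 2*p)*(h*p + p)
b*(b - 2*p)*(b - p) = b^3 - 3*b^2*p + 2*b*p^2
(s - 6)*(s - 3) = s^2 - 9*s + 18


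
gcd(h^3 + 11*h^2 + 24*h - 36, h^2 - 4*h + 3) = h - 1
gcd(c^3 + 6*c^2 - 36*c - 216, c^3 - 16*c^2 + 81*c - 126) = c - 6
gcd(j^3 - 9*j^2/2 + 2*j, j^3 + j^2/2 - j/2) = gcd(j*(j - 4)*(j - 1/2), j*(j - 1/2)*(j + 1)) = j^2 - j/2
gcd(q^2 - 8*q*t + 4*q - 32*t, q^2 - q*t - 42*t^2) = 1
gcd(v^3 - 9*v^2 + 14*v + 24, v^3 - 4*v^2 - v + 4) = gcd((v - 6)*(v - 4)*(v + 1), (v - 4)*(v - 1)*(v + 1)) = v^2 - 3*v - 4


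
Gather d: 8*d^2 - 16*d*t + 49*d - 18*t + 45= 8*d^2 + d*(49 - 16*t) - 18*t + 45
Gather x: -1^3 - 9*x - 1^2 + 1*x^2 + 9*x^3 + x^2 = 9*x^3 + 2*x^2 - 9*x - 2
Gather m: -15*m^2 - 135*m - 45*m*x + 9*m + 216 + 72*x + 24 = -15*m^2 + m*(-45*x - 126) + 72*x + 240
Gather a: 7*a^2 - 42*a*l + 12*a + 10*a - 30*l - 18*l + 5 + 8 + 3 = 7*a^2 + a*(22 - 42*l) - 48*l + 16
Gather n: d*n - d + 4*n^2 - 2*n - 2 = -d + 4*n^2 + n*(d - 2) - 2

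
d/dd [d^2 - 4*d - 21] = 2*d - 4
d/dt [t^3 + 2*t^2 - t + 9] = 3*t^2 + 4*t - 1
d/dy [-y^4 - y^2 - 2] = -4*y^3 - 2*y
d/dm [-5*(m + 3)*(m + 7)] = -10*m - 50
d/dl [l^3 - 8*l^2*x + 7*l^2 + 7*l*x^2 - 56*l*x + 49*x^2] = 3*l^2 - 16*l*x + 14*l + 7*x^2 - 56*x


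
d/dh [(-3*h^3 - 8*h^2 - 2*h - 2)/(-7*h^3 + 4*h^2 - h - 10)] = 2*(-34*h^4 - 11*h^3 + 32*h^2 + 88*h + 9)/(49*h^6 - 56*h^5 + 30*h^4 + 132*h^3 - 79*h^2 + 20*h + 100)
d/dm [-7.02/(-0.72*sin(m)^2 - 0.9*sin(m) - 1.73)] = -(10.1088*sin(m) + 6.318)*cos(m)/(0.72*sin(m)^2 + 0.9*sin(m) + 1.73)^2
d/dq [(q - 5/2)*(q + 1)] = 2*q - 3/2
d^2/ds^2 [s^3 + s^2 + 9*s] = 6*s + 2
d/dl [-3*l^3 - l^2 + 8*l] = -9*l^2 - 2*l + 8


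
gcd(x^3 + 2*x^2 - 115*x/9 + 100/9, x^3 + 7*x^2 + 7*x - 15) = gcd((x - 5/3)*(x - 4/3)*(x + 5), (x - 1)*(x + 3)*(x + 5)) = x + 5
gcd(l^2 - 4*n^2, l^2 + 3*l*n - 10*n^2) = l - 2*n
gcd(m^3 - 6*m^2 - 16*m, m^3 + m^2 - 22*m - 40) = m + 2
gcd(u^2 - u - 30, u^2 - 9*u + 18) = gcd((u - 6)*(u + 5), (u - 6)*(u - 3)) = u - 6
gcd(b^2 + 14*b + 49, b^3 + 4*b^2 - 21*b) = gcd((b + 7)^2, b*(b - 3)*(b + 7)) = b + 7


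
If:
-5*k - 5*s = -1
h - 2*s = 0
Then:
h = 2*s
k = 1/5 - s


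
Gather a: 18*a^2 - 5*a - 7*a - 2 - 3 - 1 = 18*a^2 - 12*a - 6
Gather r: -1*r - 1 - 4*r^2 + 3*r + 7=-4*r^2 + 2*r + 6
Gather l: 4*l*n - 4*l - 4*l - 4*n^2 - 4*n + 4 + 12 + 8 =l*(4*n - 8) - 4*n^2 - 4*n + 24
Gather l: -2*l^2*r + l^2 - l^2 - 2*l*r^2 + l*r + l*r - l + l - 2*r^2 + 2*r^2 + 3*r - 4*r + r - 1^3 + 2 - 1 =-2*l^2*r + l*(-2*r^2 + 2*r)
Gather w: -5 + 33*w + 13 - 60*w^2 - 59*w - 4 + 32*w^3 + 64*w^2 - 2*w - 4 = 32*w^3 + 4*w^2 - 28*w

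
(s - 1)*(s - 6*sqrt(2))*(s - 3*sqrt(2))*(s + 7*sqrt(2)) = s^4 - 2*sqrt(2)*s^3 - s^3 - 90*s^2 + 2*sqrt(2)*s^2 + 90*s + 252*sqrt(2)*s - 252*sqrt(2)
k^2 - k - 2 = (k - 2)*(k + 1)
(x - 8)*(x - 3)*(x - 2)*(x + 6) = x^4 - 7*x^3 - 32*x^2 + 228*x - 288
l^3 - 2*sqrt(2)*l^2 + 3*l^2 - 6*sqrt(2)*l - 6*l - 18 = (l + 3)*(l - 3*sqrt(2))*(l + sqrt(2))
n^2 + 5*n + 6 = (n + 2)*(n + 3)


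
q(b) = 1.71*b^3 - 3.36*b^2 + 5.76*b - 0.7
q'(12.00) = 663.84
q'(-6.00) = 230.76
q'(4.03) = 61.99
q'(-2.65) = 59.59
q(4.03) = 79.86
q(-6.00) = -525.58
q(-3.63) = -147.68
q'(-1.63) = 30.34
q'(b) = 5.13*b^2 - 6.72*b + 5.76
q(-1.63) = -26.42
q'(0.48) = 3.72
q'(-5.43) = 193.51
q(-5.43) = -404.82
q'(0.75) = 3.61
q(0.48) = 1.48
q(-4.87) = -305.95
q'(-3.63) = 97.75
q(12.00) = 2539.46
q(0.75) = 2.45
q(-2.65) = -71.38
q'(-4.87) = 160.15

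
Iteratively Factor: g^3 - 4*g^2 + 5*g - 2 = (g - 2)*(g^2 - 2*g + 1) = (g - 2)*(g - 1)*(g - 1)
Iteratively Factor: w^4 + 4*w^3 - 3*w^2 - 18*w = (w - 2)*(w^3 + 6*w^2 + 9*w) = w*(w - 2)*(w^2 + 6*w + 9) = w*(w - 2)*(w + 3)*(w + 3)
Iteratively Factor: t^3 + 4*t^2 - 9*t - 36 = (t + 3)*(t^2 + t - 12) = (t - 3)*(t + 3)*(t + 4)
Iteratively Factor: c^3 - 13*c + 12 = (c - 1)*(c^2 + c - 12) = (c - 1)*(c + 4)*(c - 3)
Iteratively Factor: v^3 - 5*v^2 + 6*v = (v - 3)*(v^2 - 2*v) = (v - 3)*(v - 2)*(v)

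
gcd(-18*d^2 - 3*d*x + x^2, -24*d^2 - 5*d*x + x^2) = 3*d + x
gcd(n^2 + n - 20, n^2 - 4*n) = n - 4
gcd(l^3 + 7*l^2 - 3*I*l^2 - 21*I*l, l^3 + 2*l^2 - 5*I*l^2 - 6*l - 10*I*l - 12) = l - 3*I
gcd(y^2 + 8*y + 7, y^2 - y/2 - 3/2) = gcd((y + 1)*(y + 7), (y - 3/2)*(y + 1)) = y + 1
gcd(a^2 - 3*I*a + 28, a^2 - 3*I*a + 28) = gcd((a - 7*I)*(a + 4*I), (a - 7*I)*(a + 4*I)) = a^2 - 3*I*a + 28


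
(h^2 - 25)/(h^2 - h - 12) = (25 - h^2)/(-h^2 + h + 12)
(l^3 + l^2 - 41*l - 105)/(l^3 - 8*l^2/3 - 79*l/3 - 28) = 3*(l + 5)/(3*l + 4)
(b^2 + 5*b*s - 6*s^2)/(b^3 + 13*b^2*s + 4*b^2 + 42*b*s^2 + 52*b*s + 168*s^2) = (b - s)/(b^2 + 7*b*s + 4*b + 28*s)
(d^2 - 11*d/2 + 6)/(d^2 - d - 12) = (d - 3/2)/(d + 3)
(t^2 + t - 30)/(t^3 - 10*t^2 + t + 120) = (t + 6)/(t^2 - 5*t - 24)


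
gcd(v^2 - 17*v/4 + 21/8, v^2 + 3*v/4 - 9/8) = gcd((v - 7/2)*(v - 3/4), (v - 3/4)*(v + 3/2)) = v - 3/4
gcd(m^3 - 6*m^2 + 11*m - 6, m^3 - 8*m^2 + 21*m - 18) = m^2 - 5*m + 6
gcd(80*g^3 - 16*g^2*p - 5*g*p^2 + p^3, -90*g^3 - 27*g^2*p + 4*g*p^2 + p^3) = -5*g + p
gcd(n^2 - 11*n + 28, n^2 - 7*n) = n - 7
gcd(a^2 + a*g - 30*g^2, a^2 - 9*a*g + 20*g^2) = a - 5*g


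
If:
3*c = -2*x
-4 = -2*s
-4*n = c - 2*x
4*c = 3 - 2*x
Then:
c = 3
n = -3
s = 2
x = -9/2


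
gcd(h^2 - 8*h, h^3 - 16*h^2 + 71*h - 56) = h - 8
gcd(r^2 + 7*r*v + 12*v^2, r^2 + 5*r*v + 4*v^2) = r + 4*v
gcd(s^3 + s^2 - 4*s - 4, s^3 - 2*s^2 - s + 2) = s^2 - s - 2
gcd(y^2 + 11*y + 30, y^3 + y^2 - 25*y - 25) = y + 5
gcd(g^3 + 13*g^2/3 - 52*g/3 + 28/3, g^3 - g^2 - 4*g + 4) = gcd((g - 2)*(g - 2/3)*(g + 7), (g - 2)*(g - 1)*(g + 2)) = g - 2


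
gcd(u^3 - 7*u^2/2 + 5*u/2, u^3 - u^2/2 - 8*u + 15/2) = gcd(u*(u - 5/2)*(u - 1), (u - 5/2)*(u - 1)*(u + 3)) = u^2 - 7*u/2 + 5/2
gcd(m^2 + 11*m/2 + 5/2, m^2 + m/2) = m + 1/2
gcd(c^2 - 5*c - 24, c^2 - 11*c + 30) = 1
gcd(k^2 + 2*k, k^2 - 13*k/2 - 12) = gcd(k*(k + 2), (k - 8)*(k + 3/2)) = 1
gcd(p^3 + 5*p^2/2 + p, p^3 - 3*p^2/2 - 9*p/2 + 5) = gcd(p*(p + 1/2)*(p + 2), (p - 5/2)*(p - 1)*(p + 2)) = p + 2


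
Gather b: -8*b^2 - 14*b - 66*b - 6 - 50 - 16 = -8*b^2 - 80*b - 72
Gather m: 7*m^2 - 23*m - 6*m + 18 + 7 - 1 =7*m^2 - 29*m + 24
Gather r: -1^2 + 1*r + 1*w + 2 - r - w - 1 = 0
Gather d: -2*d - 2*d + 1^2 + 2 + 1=4 - 4*d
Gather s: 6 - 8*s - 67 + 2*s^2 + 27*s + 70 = 2*s^2 + 19*s + 9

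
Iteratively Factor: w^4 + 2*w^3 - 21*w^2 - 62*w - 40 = (w + 4)*(w^3 - 2*w^2 - 13*w - 10) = (w + 2)*(w + 4)*(w^2 - 4*w - 5) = (w + 1)*(w + 2)*(w + 4)*(w - 5)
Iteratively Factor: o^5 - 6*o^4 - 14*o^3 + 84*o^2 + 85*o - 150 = (o + 3)*(o^4 - 9*o^3 + 13*o^2 + 45*o - 50) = (o + 2)*(o + 3)*(o^3 - 11*o^2 + 35*o - 25) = (o - 5)*(o + 2)*(o + 3)*(o^2 - 6*o + 5) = (o - 5)^2*(o + 2)*(o + 3)*(o - 1)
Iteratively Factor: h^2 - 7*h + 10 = (h - 2)*(h - 5)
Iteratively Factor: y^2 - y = (y - 1)*(y)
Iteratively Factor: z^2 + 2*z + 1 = (z + 1)*(z + 1)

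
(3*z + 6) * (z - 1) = 3*z^2 + 3*z - 6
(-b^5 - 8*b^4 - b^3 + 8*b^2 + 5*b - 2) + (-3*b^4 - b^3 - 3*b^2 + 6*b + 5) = -b^5 - 11*b^4 - 2*b^3 + 5*b^2 + 11*b + 3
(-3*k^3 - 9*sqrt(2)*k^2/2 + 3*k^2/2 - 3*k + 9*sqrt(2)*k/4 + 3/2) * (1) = -3*k^3 - 9*sqrt(2)*k^2/2 + 3*k^2/2 - 3*k + 9*sqrt(2)*k/4 + 3/2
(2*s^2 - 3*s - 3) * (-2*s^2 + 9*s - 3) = -4*s^4 + 24*s^3 - 27*s^2 - 18*s + 9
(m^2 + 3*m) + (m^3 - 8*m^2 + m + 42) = m^3 - 7*m^2 + 4*m + 42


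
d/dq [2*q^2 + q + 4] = 4*q + 1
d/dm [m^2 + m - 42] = 2*m + 1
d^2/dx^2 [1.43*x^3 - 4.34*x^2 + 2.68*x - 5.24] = 8.58*x - 8.68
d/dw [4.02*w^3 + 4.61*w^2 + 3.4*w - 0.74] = 12.06*w^2 + 9.22*w + 3.4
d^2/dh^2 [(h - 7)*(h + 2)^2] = 6*h - 6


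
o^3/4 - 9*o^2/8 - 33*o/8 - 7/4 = (o/4 + 1/2)*(o - 7)*(o + 1/2)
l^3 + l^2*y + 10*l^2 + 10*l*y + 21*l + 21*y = (l + 3)*(l + 7)*(l + y)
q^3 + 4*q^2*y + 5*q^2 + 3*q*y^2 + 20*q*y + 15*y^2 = (q + 5)*(q + y)*(q + 3*y)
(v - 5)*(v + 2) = v^2 - 3*v - 10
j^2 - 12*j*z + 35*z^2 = (j - 7*z)*(j - 5*z)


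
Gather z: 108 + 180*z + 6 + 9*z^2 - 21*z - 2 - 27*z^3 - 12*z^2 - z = -27*z^3 - 3*z^2 + 158*z + 112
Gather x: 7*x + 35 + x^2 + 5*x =x^2 + 12*x + 35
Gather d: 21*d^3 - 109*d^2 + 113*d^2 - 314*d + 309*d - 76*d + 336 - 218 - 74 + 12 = 21*d^3 + 4*d^2 - 81*d + 56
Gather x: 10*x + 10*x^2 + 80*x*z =10*x^2 + x*(80*z + 10)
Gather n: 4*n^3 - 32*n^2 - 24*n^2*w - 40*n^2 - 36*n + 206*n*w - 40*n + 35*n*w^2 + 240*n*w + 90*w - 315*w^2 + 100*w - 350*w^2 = 4*n^3 + n^2*(-24*w - 72) + n*(35*w^2 + 446*w - 76) - 665*w^2 + 190*w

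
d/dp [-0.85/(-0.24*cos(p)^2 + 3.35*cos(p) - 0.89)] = (0.408*cos(p) - 2.8475)*sin(p)/(0.24*cos(p)^2 - 3.35*cos(p) + 0.89)^2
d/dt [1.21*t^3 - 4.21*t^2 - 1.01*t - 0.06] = 3.63*t^2 - 8.42*t - 1.01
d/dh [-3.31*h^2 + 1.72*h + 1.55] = 1.72 - 6.62*h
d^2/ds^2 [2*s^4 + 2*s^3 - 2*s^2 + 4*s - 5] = 24*s^2 + 12*s - 4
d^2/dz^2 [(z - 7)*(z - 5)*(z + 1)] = 6*z - 22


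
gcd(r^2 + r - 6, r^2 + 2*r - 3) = r + 3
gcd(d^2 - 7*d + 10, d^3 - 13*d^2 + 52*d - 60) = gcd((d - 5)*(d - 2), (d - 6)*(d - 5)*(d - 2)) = d^2 - 7*d + 10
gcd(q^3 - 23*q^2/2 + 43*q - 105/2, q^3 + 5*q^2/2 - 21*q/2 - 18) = q - 3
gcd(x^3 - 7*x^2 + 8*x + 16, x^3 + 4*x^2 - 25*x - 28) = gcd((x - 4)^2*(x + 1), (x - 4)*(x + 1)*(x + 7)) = x^2 - 3*x - 4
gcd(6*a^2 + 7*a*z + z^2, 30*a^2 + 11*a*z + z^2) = 6*a + z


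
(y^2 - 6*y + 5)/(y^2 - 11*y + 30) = (y - 1)/(y - 6)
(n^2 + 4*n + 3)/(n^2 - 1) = (n + 3)/(n - 1)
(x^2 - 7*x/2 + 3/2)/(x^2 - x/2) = (x - 3)/x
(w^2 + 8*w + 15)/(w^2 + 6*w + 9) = (w + 5)/(w + 3)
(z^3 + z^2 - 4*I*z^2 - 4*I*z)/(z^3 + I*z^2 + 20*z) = (z + 1)/(z + 5*I)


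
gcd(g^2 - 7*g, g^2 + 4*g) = g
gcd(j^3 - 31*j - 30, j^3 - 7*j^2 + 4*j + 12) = j^2 - 5*j - 6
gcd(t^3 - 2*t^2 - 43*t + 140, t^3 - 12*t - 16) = t - 4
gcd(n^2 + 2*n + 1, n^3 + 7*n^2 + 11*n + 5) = n^2 + 2*n + 1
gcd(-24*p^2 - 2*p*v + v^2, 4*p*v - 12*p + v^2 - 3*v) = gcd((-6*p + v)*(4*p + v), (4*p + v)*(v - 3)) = 4*p + v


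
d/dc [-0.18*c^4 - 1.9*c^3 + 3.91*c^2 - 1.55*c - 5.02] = -0.72*c^3 - 5.7*c^2 + 7.82*c - 1.55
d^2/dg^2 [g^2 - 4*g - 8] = 2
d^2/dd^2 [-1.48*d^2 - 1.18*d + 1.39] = -2.96000000000000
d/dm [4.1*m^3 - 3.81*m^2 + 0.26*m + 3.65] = 12.3*m^2 - 7.62*m + 0.26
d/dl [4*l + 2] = 4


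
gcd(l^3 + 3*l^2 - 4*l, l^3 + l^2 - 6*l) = l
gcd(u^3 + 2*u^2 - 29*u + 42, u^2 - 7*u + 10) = u - 2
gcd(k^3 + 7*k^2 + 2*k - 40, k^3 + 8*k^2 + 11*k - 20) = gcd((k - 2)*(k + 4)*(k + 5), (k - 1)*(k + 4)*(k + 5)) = k^2 + 9*k + 20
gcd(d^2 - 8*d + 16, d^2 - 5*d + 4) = d - 4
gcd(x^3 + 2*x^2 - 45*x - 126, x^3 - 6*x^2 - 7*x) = x - 7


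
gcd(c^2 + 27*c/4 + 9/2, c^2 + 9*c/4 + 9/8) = c + 3/4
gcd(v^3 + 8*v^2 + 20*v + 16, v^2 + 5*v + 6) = v + 2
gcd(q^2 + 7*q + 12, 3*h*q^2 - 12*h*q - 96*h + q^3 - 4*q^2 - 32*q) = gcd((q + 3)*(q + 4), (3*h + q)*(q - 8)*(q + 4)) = q + 4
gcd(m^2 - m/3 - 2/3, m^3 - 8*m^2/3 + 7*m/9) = 1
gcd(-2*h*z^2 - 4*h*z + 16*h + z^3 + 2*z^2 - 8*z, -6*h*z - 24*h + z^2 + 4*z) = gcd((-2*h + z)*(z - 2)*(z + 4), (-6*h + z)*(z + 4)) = z + 4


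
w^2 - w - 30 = (w - 6)*(w + 5)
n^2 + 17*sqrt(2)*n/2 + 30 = (n + 5*sqrt(2)/2)*(n + 6*sqrt(2))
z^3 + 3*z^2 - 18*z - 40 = (z - 4)*(z + 2)*(z + 5)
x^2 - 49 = (x - 7)*(x + 7)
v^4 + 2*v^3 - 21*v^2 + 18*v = v*(v - 3)*(v - 1)*(v + 6)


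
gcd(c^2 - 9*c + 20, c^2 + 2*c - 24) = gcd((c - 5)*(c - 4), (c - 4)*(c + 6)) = c - 4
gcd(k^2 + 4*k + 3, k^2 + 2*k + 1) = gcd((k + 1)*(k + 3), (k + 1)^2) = k + 1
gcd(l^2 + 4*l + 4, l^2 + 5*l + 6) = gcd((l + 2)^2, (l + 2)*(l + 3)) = l + 2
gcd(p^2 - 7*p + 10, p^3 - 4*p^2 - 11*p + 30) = p^2 - 7*p + 10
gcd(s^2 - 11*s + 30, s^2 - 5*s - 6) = s - 6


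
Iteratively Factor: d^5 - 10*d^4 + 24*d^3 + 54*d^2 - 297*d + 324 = (d - 3)*(d^4 - 7*d^3 + 3*d^2 + 63*d - 108) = (d - 3)^2*(d^3 - 4*d^2 - 9*d + 36) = (d - 3)^3*(d^2 - d - 12) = (d - 4)*(d - 3)^3*(d + 3)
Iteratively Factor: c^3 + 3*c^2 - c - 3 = (c - 1)*(c^2 + 4*c + 3) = (c - 1)*(c + 1)*(c + 3)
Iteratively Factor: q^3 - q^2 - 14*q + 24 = (q + 4)*(q^2 - 5*q + 6) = (q - 3)*(q + 4)*(q - 2)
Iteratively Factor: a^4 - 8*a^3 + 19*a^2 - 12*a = (a - 3)*(a^3 - 5*a^2 + 4*a) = (a - 4)*(a - 3)*(a^2 - a) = (a - 4)*(a - 3)*(a - 1)*(a)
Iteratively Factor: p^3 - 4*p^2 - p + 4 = (p + 1)*(p^2 - 5*p + 4) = (p - 1)*(p + 1)*(p - 4)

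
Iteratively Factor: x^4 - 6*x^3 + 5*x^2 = (x - 5)*(x^3 - x^2) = x*(x - 5)*(x^2 - x) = x*(x - 5)*(x - 1)*(x)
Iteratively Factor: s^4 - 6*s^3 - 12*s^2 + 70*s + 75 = (s - 5)*(s^3 - s^2 - 17*s - 15) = (s - 5)*(s + 3)*(s^2 - 4*s - 5) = (s - 5)^2*(s + 3)*(s + 1)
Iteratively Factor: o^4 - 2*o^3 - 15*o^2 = (o)*(o^3 - 2*o^2 - 15*o) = o^2*(o^2 - 2*o - 15) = o^2*(o + 3)*(o - 5)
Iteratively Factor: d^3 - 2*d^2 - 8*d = (d + 2)*(d^2 - 4*d) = (d - 4)*(d + 2)*(d)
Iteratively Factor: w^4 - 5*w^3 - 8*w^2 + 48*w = (w)*(w^3 - 5*w^2 - 8*w + 48) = w*(w - 4)*(w^2 - w - 12) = w*(w - 4)*(w + 3)*(w - 4)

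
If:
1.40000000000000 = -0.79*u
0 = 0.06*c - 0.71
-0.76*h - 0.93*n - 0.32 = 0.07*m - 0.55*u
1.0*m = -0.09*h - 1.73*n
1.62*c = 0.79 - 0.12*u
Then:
No Solution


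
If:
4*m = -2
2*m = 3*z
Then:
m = -1/2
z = -1/3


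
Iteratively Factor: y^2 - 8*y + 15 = (y - 5)*(y - 3)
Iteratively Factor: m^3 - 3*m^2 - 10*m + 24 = (m - 2)*(m^2 - m - 12) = (m - 2)*(m + 3)*(m - 4)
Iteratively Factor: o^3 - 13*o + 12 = (o - 1)*(o^2 + o - 12) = (o - 3)*(o - 1)*(o + 4)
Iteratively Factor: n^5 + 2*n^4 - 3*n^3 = (n + 3)*(n^4 - n^3) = n*(n + 3)*(n^3 - n^2) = n^2*(n + 3)*(n^2 - n) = n^2*(n - 1)*(n + 3)*(n)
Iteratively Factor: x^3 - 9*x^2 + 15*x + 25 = (x - 5)*(x^2 - 4*x - 5) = (x - 5)*(x + 1)*(x - 5)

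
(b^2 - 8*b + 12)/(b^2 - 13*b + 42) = (b - 2)/(b - 7)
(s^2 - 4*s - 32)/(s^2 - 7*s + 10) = (s^2 - 4*s - 32)/(s^2 - 7*s + 10)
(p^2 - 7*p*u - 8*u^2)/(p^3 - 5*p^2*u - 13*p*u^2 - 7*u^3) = (p - 8*u)/(p^2 - 6*p*u - 7*u^2)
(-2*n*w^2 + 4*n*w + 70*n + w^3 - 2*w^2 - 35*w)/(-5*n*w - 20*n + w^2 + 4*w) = (2*n*w^2 - 4*n*w - 70*n - w^3 + 2*w^2 + 35*w)/(5*n*w + 20*n - w^2 - 4*w)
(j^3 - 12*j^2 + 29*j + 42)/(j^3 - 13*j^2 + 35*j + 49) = (j - 6)/(j - 7)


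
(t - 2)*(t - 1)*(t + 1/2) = t^3 - 5*t^2/2 + t/2 + 1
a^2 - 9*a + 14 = (a - 7)*(a - 2)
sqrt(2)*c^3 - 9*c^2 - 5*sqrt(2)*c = c*(c - 5*sqrt(2))*(sqrt(2)*c + 1)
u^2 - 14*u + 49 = (u - 7)^2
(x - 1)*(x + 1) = x^2 - 1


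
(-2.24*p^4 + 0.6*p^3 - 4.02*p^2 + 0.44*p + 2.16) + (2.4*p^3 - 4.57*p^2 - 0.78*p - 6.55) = -2.24*p^4 + 3.0*p^3 - 8.59*p^2 - 0.34*p - 4.39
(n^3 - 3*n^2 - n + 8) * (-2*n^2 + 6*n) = -2*n^5 + 12*n^4 - 16*n^3 - 22*n^2 + 48*n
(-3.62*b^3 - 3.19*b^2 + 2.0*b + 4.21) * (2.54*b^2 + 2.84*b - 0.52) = -9.1948*b^5 - 18.3834*b^4 - 2.0972*b^3 + 18.0322*b^2 + 10.9164*b - 2.1892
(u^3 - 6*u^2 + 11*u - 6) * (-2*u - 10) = -2*u^4 + 2*u^3 + 38*u^2 - 98*u + 60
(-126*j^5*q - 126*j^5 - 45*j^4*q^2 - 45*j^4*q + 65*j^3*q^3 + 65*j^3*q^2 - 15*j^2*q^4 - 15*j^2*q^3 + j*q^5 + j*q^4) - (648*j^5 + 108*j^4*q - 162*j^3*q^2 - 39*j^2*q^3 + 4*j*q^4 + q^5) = -126*j^5*q - 774*j^5 - 45*j^4*q^2 - 153*j^4*q + 65*j^3*q^3 + 227*j^3*q^2 - 15*j^2*q^4 + 24*j^2*q^3 + j*q^5 - 3*j*q^4 - q^5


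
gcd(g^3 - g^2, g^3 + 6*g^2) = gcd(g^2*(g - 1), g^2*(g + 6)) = g^2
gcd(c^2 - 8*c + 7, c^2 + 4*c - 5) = c - 1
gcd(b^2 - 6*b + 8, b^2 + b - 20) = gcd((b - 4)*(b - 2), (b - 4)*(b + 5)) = b - 4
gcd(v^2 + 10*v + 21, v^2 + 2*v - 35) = v + 7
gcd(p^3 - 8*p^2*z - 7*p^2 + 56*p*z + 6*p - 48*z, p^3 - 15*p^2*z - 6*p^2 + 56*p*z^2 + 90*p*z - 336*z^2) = -p^2 + 8*p*z + 6*p - 48*z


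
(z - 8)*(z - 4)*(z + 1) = z^3 - 11*z^2 + 20*z + 32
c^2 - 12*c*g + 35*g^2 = (c - 7*g)*(c - 5*g)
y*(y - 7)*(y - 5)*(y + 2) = y^4 - 10*y^3 + 11*y^2 + 70*y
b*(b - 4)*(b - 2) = b^3 - 6*b^2 + 8*b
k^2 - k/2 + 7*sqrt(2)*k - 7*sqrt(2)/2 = (k - 1/2)*(k + 7*sqrt(2))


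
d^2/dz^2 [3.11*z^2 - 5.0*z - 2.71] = 6.22000000000000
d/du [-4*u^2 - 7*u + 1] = -8*u - 7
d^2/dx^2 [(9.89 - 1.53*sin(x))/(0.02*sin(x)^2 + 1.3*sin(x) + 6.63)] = (0.000612000000000001*sin(x)^5 - 0.055604*sin(x)^4 - 1.989912*sin(x)^3 - 24.631778*sin(x)^2 + 155.256075*sin(x) + 57.179512)/(0.02*sin(x)^2 + 1.3*sin(x) + 6.63)^3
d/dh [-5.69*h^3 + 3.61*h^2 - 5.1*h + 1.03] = -17.07*h^2 + 7.22*h - 5.1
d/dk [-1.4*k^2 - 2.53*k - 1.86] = -2.8*k - 2.53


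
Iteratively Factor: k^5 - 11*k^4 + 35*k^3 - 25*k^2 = (k - 5)*(k^4 - 6*k^3 + 5*k^2) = (k - 5)^2*(k^3 - k^2) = k*(k - 5)^2*(k^2 - k) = k^2*(k - 5)^2*(k - 1)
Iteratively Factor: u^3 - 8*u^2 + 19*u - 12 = (u - 4)*(u^2 - 4*u + 3) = (u - 4)*(u - 1)*(u - 3)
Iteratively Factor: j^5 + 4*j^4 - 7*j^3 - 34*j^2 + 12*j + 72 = (j + 3)*(j^4 + j^3 - 10*j^2 - 4*j + 24) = (j + 2)*(j + 3)*(j^3 - j^2 - 8*j + 12) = (j - 2)*(j + 2)*(j + 3)*(j^2 + j - 6) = (j - 2)*(j + 2)*(j + 3)^2*(j - 2)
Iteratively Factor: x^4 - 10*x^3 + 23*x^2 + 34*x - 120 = (x - 3)*(x^3 - 7*x^2 + 2*x + 40) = (x - 4)*(x - 3)*(x^2 - 3*x - 10) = (x - 4)*(x - 3)*(x + 2)*(x - 5)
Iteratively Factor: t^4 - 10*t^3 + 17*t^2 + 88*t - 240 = (t - 4)*(t^3 - 6*t^2 - 7*t + 60) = (t - 4)*(t + 3)*(t^2 - 9*t + 20) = (t - 5)*(t - 4)*(t + 3)*(t - 4)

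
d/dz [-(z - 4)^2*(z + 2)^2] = -4*z^3 + 12*z^2 + 24*z - 32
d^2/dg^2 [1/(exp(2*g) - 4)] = 4*(exp(2*g) + 4)*exp(2*g)/(exp(2*g) - 4)^3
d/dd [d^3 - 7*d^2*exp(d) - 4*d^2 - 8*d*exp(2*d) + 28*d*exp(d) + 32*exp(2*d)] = -7*d^2*exp(d) + 3*d^2 - 16*d*exp(2*d) + 14*d*exp(d) - 8*d + 56*exp(2*d) + 28*exp(d)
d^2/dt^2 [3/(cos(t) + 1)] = 3*(sin(t)^2 + cos(t) + 1)/(cos(t) + 1)^3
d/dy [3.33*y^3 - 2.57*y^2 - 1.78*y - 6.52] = 9.99*y^2 - 5.14*y - 1.78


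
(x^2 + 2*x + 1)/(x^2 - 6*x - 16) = (x^2 + 2*x + 1)/(x^2 - 6*x - 16)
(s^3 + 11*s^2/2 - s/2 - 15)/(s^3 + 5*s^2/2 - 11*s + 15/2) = (s + 2)/(s - 1)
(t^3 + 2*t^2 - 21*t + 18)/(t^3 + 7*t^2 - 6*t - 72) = (t - 1)/(t + 4)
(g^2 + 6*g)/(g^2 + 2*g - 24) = g/(g - 4)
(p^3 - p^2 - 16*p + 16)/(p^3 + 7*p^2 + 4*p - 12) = (p^2 - 16)/(p^2 + 8*p + 12)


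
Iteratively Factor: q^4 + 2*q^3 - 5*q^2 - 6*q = (q)*(q^3 + 2*q^2 - 5*q - 6) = q*(q - 2)*(q^2 + 4*q + 3) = q*(q - 2)*(q + 3)*(q + 1)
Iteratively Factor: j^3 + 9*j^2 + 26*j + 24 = (j + 3)*(j^2 + 6*j + 8) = (j + 3)*(j + 4)*(j + 2)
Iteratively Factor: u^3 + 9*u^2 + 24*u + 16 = (u + 4)*(u^2 + 5*u + 4) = (u + 1)*(u + 4)*(u + 4)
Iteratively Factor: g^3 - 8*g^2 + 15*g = (g - 5)*(g^2 - 3*g) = (g - 5)*(g - 3)*(g)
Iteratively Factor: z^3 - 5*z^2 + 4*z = (z)*(z^2 - 5*z + 4) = z*(z - 4)*(z - 1)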